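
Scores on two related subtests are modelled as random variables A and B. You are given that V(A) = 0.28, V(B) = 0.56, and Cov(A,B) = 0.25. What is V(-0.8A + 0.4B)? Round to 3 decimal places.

0.109

V(-0.8A + 0.4B) = (-0.8)²·V(A) + (0.4)²·V(B) + 2·(-0.8)·(0.4)·Cov(A,B)
= 0.64·0.28 + 0.16·0.56 + -0.64·0.25 = 0.1088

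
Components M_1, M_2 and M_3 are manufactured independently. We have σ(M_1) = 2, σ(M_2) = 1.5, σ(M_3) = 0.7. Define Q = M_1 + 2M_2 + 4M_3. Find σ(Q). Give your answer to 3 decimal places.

4.565

Var(M_1) = 4, Var(M_2) = 2.25, Var(M_3) = 0.49
By independence, Var(Q) = (1)²Var(M_1) + (2)²Var(M_2) + (4)²Var(M_3)
= (1)²·4 + (2)²·2.25 + (4)²·0.49 = 20.84
σ(Q) = √20.84 ≈ 4.565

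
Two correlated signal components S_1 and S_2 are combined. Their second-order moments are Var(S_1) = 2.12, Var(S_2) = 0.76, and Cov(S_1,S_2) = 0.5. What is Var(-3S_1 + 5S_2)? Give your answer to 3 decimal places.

23.080

Var(-3S_1 + 5S_2) = (-3)²·Var(S_1) + (5)²·Var(S_2) + 2·(-3)·(5)·Cov(S_1,S_2)
= 9·2.12 + 25·0.76 + -30·0.5 = 23.08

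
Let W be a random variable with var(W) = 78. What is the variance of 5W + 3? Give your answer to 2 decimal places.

1950.00

var(5W + 3) = (5)²·var(W) = 25·78 = 1950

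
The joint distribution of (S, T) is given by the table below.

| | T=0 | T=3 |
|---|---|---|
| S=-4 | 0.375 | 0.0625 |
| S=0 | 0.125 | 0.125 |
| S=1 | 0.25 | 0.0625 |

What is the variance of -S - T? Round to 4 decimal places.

E[S] = -1.4375,  E[T] = 0.75,  E[ST] = -0.5625
V(S) = 7.3125 − (-1.4375)² = 5.24609375;  V(T) = 2.25 − (0.75)² = 1.6875
Cov(S,T) = -0.5625 − (-1.4375)(0.75) = 0.515625
V(-S - T) = (-1)²·5.24609375 + (-1)²·1.6875 + 2·(-1)·(-1)·0.515625 = 7.96484375

7.9648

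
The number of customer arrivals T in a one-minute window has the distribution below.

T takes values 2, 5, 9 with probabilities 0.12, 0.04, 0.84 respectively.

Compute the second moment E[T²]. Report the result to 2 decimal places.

69.52

E[T²] = (2)²(0.12) + (5)²(0.04) + (9)²(0.84) = 69.52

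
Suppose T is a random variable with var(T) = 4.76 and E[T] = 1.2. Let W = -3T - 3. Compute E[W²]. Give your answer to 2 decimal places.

E[-3T - 3] = -3·1.2 − 3 = -6.6
var(-3T - 3) = (-3)²·4.76 = 42.84
E[W²] = var(W) + (E[W])² = 42.84 + (-6.6)² = 86.4

86.40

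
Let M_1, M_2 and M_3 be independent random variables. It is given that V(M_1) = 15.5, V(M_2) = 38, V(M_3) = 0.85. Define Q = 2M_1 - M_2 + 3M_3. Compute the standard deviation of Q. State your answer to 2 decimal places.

10.38

By independence, V(Q) = (2)²V(M_1) + (-1)²V(M_2) + (3)²V(M_3)
= (2)²·15.5 + (-1)²·38 + (3)²·0.85 = 107.65
SD(Q) = √107.65 ≈ 10.38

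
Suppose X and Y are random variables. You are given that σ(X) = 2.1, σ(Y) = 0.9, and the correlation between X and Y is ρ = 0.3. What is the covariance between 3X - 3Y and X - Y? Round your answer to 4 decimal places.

12.2580

Var(X) = (2.1)² = 4.41;  Var(Y) = (0.9)² = 0.81
Cov(X,Y) = ρ·σ(X)·σ(Y) = 0.3·2.1·0.9 = 0.567
Cov(3X - 3Y, X - Y) = (3)(1)Var(X) + (-3)(-1)Var(Y) + [(3)(-1) + (-3)(1)]Cov(X,Y)
= 3·4.41 + 3·0.81 + -6·0.567 = 12.258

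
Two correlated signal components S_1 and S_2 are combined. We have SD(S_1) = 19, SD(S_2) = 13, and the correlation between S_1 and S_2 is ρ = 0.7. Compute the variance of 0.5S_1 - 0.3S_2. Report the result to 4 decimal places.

53.5900

Var(S_1) = (19)² = 361;  Var(S_2) = (13)² = 169
cov(S_1,S_2) = ρ·SD(S_1)·SD(S_2) = 0.7·19·13 = 172.9
Var(0.5S_1 - 0.3S_2) = (0.5)²·Var(S_1) + (-0.3)²·Var(S_2) + 2·(0.5)·(-0.3)·cov(S_1,S_2)
= 0.25·361 + 0.09·169 + -0.3·172.9 = 53.59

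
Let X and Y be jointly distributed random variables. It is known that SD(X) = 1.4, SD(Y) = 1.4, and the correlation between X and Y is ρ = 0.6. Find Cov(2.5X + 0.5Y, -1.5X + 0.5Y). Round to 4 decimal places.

V(X) = (1.4)² = 1.96;  V(Y) = (1.4)² = 1.96
Cov(X,Y) = ρ·SD(X)·SD(Y) = 0.6·1.4·1.4 = 1.176
Cov(2.5X + 0.5Y, -1.5X + 0.5Y) = (2.5)(-1.5)V(X) + (0.5)(0.5)V(Y) + [(2.5)(0.5) + (0.5)(-1.5)]Cov(X,Y)
= -3.75·1.96 + 0.25·1.96 + 0.5·1.176 = -6.272

-6.2720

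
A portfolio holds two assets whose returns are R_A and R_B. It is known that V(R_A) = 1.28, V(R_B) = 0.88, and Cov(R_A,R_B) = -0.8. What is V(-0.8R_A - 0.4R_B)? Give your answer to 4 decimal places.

0.4480

V(-0.8R_A - 0.4R_B) = (-0.8)²·V(R_A) + (-0.4)²·V(R_B) + 2·(-0.8)·(-0.4)·Cov(R_A,R_B)
= 0.64·1.28 + 0.16·0.88 + 0.64·-0.8 = 0.448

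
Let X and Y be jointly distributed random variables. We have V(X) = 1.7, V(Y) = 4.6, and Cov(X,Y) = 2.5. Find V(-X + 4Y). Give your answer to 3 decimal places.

V(-X + 4Y) = (-1)²·V(X) + (4)²·V(Y) + 2·(-1)·(4)·Cov(X,Y)
= 1·1.7 + 16·4.6 + -8·2.5 = 55.3

55.300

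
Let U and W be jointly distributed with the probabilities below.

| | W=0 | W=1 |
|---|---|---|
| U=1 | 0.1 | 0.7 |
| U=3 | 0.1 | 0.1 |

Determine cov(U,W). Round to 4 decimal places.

E[U] = 1.4,  E[W] = 0.8
E[UW] = 1
cov(U,W) = E[UW] − E[U]E[W] = 1 − (1.4)(0.8) = -0.12

-0.1200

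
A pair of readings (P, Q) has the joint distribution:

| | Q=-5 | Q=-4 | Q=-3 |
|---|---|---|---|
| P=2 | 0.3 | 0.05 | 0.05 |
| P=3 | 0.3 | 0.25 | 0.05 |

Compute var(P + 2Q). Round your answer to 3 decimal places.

E[P] = 2.6,  E[Q] = -4.5,  E[PQ] = -11.65
var(P) = 7 − (2.6)² = 0.24;  var(Q) = 20.7 − (-4.5)² = 0.45
cov(P,Q) = -11.65 − (2.6)(-4.5) = 0.05
var(P + 2Q) = (1)²·0.24 + (2)²·0.45 + 2·(1)·(2)·0.05 = 2.24

2.240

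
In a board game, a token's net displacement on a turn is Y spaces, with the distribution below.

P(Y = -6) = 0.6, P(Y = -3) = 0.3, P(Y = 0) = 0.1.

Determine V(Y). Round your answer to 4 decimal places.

4.0500

E[Y] = (-6)(0.6) + (-3)(0.3) + (0)(0.1) = -4.5
E[Y²] = (-6)²(0.6) + (-3)²(0.3) + (0)²(0.1) = 24.3
V(Y) = E[Y²] − (E[Y])² = 24.3 − (-4.5)² = 4.05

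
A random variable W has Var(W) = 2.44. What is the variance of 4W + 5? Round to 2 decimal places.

Var(4W + 5) = (4)²·Var(W) = 16·2.44 = 39.04

39.04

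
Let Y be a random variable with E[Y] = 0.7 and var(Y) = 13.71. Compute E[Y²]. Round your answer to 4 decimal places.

E[Y²] = var(Y) + (E[Y])² = 13.71 + (0.7)² = 14.2

14.2000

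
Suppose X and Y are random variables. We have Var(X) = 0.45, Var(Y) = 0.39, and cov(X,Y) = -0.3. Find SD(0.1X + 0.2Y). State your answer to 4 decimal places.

0.0900

Var(0.1X + 0.2Y) = (0.1)²·Var(X) + (0.2)²·Var(Y) + 2·(0.1)·(0.2)·cov(X,Y)
= 0.01·0.45 + 0.04·0.39 + 0.04·-0.3 = 0.0081
SD(0.1X + 0.2Y) = √0.0081 ≈ 0.0900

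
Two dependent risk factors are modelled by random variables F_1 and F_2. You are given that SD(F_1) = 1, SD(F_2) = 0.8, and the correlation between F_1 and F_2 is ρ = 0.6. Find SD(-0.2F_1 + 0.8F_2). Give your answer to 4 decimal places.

Var(F_1) = (1)² = 1;  Var(F_2) = (0.8)² = 0.64
cov(F_1,F_2) = ρ·SD(F_1)·SD(F_2) = 0.6·1·0.8 = 0.48
Var(-0.2F_1 + 0.8F_2) = (-0.2)²·Var(F_1) + (0.8)²·Var(F_2) + 2·(-0.2)·(0.8)·cov(F_1,F_2)
= 0.04·1 + 0.64·0.64 + -0.32·0.48 = 0.296
SD(-0.2F_1 + 0.8F_2) = √0.296 ≈ 0.5441

0.5441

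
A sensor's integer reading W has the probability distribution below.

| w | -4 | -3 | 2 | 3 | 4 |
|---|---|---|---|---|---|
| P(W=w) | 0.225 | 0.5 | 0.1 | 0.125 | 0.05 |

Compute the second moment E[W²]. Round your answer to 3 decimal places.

E[W²] = (-4)²(0.225) + (-3)²(0.5) + (2)²(0.1) + (3)²(0.125) + (4)²(0.05) = 10.425

10.425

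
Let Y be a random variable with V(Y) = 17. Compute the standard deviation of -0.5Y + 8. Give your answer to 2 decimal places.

V(-0.5Y + 8) = (-0.5)²·17 = 4.25
sd(-0.5Y + 8) = √4.25 ≈ 2.06

2.06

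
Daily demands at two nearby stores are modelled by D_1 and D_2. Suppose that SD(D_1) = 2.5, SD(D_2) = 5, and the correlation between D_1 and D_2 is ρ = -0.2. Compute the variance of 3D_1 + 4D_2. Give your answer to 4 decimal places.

var(D_1) = (2.5)² = 6.25;  var(D_2) = (5)² = 25
Cov(D_1,D_2) = ρ·SD(D_1)·SD(D_2) = -0.2·2.5·5 = -2.5
var(3D_1 + 4D_2) = (3)²·var(D_1) + (4)²·var(D_2) + 2·(3)·(4)·Cov(D_1,D_2)
= 9·6.25 + 16·25 + 24·-2.5 = 396.25

396.2500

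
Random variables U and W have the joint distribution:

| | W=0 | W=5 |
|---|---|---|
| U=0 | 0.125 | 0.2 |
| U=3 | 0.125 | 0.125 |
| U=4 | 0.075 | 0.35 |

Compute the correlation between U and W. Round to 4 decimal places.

E[U] = 2.45,  E[W] = 3.375
E[UW] = 8.875
Cov(U,W) = E[UW] − E[U]E[W] = 8.875 − (2.45)(3.375) = 0.60625
Var(U) = 3.0475,  Var(W) = 5.484375
ρ = 0.60625 / √(3.0475·5.484375) ≈ 0.1483

0.1483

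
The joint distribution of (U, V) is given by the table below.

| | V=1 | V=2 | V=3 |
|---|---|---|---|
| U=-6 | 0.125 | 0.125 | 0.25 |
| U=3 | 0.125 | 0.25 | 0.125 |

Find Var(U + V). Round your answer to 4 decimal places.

19.7344

E[U] = -1.5,  E[V] = 2.125,  E[UV] = -3.75
Var(U) = 22.5 − (-1.5)² = 20.25;  Var(V) = 5.125 − (2.125)² = 0.609375
Cov(U,V) = -3.75 − (-1.5)(2.125) = -0.5625
Var(U + V) = (1)²·20.25 + (1)²·0.609375 + 2·(1)·(1)·-0.5625 = 19.734375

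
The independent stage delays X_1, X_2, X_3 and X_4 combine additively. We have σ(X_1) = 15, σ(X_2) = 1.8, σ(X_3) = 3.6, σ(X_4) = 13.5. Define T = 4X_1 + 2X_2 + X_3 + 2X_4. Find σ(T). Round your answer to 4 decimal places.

V(X_1) = 225, V(X_2) = 3.24, V(X_3) = 12.96, V(X_4) = 182.25
By independence, V(T) = (4)²V(X_1) + (2)²V(X_2) + (1)²V(X_3) + (2)²V(X_4)
= (4)²·225 + (2)²·3.24 + (1)²·12.96 + (2)²·182.25 = 4354.92
σ(T) = √4354.92 ≈ 65.9918

65.9918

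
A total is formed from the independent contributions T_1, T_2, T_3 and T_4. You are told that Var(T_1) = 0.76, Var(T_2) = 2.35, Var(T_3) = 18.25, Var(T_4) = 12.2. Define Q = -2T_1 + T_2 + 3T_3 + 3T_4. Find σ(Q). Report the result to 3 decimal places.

By independence, Var(Q) = (-2)²Var(T_1) + (1)²Var(T_2) + (3)²Var(T_3) + (3)²Var(T_4)
= (-2)²·0.76 + (1)²·2.35 + (3)²·18.25 + (3)²·12.2 = 279.44
σ(Q) = √279.44 ≈ 16.716

16.716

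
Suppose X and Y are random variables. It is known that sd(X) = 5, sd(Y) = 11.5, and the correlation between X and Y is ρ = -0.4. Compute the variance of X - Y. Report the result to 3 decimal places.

203.250

V(X) = (5)² = 25;  V(Y) = (11.5)² = 132.25
Cov(X,Y) = ρ·sd(X)·sd(Y) = -0.4·5·11.5 = -23
V(X - Y) = (1)²·V(X) + (-1)²·V(Y) + 2·(1)·(-1)·Cov(X,Y)
= 1·25 + 1·132.25 + -2·-23 = 203.25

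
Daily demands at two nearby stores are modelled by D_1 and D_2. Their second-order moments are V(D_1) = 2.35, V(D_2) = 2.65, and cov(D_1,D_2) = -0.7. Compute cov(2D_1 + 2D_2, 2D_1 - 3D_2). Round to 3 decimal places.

cov(2D_1 + 2D_2, 2D_1 - 3D_2) = (2)(2)V(D_1) + (2)(-3)V(D_2) + [(2)(-3) + (2)(2)]cov(D_1,D_2)
= 4·2.35 + -6·2.65 + -2·-0.7 = -5.1

-5.100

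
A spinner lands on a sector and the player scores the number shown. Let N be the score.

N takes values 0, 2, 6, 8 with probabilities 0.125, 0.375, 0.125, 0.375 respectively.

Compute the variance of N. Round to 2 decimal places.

E[N] = (0)(0.125) + (2)(0.375) + (6)(0.125) + (8)(0.375) = 4.5
E[N²] = (0)²(0.125) + (2)²(0.375) + (6)²(0.125) + (8)²(0.375) = 30
Var(N) = E[N²] − (E[N])² = 30 − (4.5)² = 9.75

9.75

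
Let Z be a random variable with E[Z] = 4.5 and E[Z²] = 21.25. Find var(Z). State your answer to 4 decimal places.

var(Z) = 21.25 − (4.5)² = 1

1.0000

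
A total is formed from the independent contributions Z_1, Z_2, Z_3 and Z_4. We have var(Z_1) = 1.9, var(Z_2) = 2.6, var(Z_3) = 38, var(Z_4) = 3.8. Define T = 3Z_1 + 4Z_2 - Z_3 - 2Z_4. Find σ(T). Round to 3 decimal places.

10.578

By independence, var(T) = (3)²var(Z_1) + (4)²var(Z_2) + (-1)²var(Z_3) + (-2)²var(Z_4)
= (3)²·1.9 + (4)²·2.6 + (-1)²·38 + (-2)²·3.8 = 111.9
σ(T) = √111.9 ≈ 10.578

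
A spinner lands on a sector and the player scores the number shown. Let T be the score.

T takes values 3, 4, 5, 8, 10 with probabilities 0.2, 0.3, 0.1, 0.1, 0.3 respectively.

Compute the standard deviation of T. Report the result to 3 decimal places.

2.879

E[T] = (3)(0.2) + (4)(0.3) + (5)(0.1) + (8)(0.1) + (10)(0.3) = 6.1
E[T²] = (3)²(0.2) + (4)²(0.3) + (5)²(0.1) + (8)²(0.1) + (10)²(0.3) = 45.5
Var(T) = E[T²] − (E[T])² = 45.5 − (6.1)² = 8.29
SD(T) = √8.29 ≈ 2.879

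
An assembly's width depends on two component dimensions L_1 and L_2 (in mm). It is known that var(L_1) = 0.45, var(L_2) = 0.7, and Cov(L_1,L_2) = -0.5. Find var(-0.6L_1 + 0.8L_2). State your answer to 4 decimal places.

var(-0.6L_1 + 0.8L_2) = (-0.6)²·var(L_1) + (0.8)²·var(L_2) + 2·(-0.6)·(0.8)·Cov(L_1,L_2)
= 0.36·0.45 + 0.64·0.7 + -0.96·-0.5 = 1.09

1.0900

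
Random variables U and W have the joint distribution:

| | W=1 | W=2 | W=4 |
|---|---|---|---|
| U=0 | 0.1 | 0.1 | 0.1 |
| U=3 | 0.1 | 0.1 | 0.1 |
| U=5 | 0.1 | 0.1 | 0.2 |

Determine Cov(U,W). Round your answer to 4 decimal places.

E[U] = 2.9,  E[W] = 2.5
E[UW] = 7.6
Cov(U,W) = E[UW] − E[U]E[W] = 7.6 − (2.9)(2.5) = 0.35

0.3500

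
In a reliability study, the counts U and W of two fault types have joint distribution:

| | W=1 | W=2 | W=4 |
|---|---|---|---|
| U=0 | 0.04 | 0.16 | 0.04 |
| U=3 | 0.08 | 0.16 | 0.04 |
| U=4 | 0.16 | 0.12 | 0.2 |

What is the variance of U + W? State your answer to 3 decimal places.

4.278

E[U] = 2.76,  E[W] = 2.28,  E[UW] = 6.48
Var(U) = 10.2 − (2.76)² = 2.5824;  Var(W) = 6.52 − (2.28)² = 1.3216
cov(U,W) = 6.48 − (2.76)(2.28) = 0.1872
Var(U + W) = (1)²·2.5824 + (1)²·1.3216 + 2·(1)·(1)·0.1872 = 4.2784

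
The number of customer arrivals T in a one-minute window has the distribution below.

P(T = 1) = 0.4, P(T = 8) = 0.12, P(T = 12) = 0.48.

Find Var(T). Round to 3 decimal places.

26.506

E[T] = (1)(0.4) + (8)(0.12) + (12)(0.48) = 7.12
E[T²] = (1)²(0.4) + (8)²(0.12) + (12)²(0.48) = 77.2
Var(T) = E[T²] − (E[T])² = 77.2 − (7.12)² = 26.5056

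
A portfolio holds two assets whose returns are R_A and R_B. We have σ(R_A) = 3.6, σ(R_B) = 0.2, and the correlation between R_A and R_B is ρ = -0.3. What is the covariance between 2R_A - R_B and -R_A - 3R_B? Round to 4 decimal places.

V(R_A) = (3.6)² = 12.96;  V(R_B) = (0.2)² = 0.04
Cov(R_A,R_B) = ρ·σ(R_A)·σ(R_B) = -0.3·3.6·0.2 = -0.216
Cov(2R_A - R_B, -R_A - 3R_B) = (2)(-1)V(R_A) + (-1)(-3)V(R_B) + [(2)(-3) + (-1)(-1)]Cov(R_A,R_B)
= -2·12.96 + 3·0.04 + -5·-0.216 = -24.72

-24.7200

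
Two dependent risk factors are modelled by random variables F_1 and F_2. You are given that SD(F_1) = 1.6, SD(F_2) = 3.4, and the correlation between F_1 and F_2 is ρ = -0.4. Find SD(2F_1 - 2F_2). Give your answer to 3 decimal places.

8.596

Var(F_1) = (1.6)² = 2.56;  Var(F_2) = (3.4)² = 11.56
Cov(F_1,F_2) = ρ·SD(F_1)·SD(F_2) = -0.4·1.6·3.4 = -2.176
Var(2F_1 - 2F_2) = (2)²·Var(F_1) + (-2)²·Var(F_2) + 2·(2)·(-2)·Cov(F_1,F_2)
= 4·2.56 + 4·11.56 + -8·-2.176 = 73.888
SD(2F_1 - 2F_2) = √73.888 ≈ 8.596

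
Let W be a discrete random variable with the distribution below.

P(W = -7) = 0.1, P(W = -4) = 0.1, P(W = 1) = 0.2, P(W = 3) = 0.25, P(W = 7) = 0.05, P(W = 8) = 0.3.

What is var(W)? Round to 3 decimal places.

E[W] = (-7)(0.1) + (-4)(0.1) + (1)(0.2) + (3)(0.25) + (7)(0.05) + (8)(0.3) = 2.6
E[W²] = (-7)²(0.1) + (-4)²(0.1) + (1)²(0.2) + (3)²(0.25) + (7)²(0.05) + (8)²(0.3) = 30.6
var(W) = E[W²] − (E[W])² = 30.6 − (2.6)² = 23.84

23.840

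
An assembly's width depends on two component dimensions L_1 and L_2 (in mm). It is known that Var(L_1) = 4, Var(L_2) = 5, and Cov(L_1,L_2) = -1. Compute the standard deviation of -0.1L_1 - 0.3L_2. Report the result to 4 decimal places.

0.6557

Var(-0.1L_1 - 0.3L_2) = (-0.1)²·Var(L_1) + (-0.3)²·Var(L_2) + 2·(-0.1)·(-0.3)·Cov(L_1,L_2)
= 0.01·4 + 0.09·5 + 0.06·-1 = 0.43
SD(-0.1L_1 - 0.3L_2) = √0.43 ≈ 0.6557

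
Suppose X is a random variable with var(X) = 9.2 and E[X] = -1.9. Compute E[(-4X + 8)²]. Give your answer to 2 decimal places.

E[-4X + 8] = -4·-1.9 + 8 = 15.6
var(-4X + 8) = (-4)²·9.2 = 147.2
E[(-4X + 8)²] = var((-4X + 8)) + (E[(-4X + 8)])² = 147.2 + (15.6)² = 390.56

390.56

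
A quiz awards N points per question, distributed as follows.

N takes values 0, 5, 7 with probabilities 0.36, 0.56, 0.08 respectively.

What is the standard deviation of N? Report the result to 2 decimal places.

E[N] = (0)(0.36) + (5)(0.56) + (7)(0.08) = 3.36
E[N²] = (0)²(0.36) + (5)²(0.56) + (7)²(0.08) = 17.92
Var(N) = E[N²] − (E[N])² = 17.92 − (3.36)² = 6.6304
σ(N) = √6.6304 ≈ 2.57

2.57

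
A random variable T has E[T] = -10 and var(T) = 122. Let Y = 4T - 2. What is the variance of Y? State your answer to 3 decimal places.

var(4T - 2) = (4)²·var(T) = 16·122 = 1952

1952.000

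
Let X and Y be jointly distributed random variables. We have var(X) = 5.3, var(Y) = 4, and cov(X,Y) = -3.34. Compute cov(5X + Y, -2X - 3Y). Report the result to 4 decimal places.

cov(5X + Y, -2X - 3Y) = (5)(-2)var(X) + (1)(-3)var(Y) + [(5)(-3) + (1)(-2)]cov(X,Y)
= -10·5.3 + -3·4 + -17·-3.34 = -8.22

-8.2200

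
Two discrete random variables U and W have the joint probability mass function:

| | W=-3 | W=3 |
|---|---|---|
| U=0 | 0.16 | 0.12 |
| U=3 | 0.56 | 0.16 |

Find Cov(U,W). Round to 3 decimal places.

E[U] = 2.16,  E[W] = -1.32
E[UW] = -3.6
Cov(U,W) = E[UW] − E[U]E[W] = -3.6 − (2.16)(-1.32) = -0.7488

-0.749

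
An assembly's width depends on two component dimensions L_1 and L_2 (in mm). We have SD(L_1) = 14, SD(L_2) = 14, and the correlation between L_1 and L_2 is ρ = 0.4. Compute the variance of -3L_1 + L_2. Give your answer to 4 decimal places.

1489.6000

Var(L_1) = (14)² = 196;  Var(L_2) = (14)² = 196
Cov(L_1,L_2) = ρ·SD(L_1)·SD(L_2) = 0.4·14·14 = 78.4
Var(-3L_1 + L_2) = (-3)²·Var(L_1) + (1)²·Var(L_2) + 2·(-3)·(1)·Cov(L_1,L_2)
= 9·196 + 1·196 + -6·78.4 = 1489.6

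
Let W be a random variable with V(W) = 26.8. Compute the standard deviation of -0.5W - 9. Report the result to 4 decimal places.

2.5884

V(-0.5W - 9) = (-0.5)²·26.8 = 6.7
SD(-0.5W - 9) = √6.7 ≈ 2.5884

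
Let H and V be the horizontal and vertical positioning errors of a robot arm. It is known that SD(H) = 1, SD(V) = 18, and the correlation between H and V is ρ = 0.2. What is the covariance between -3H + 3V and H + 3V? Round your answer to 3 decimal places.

var(H) = (1)² = 1;  var(V) = (18)² = 324
Cov(H,V) = ρ·SD(H)·SD(V) = 0.2·1·18 = 3.6
Cov(-3H + 3V, H + 3V) = (-3)(1)var(H) + (3)(3)var(V) + [(-3)(3) + (3)(1)]Cov(H,V)
= -3·1 + 9·324 + -6·3.6 = 2891.4

2891.400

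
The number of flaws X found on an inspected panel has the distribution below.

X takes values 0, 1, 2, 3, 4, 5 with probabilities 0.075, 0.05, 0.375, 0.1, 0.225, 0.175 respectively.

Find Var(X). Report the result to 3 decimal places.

E[X] = (0)(0.075) + (1)(0.05) + (2)(0.375) + (3)(0.1) + (4)(0.225) + (5)(0.175) = 2.875
E[X²] = (0)²(0.075) + (1)²(0.05) + (2)²(0.375) + (3)²(0.1) + (4)²(0.225) + (5)²(0.175) = 10.425
Var(X) = E[X²] − (E[X])² = 10.425 − (2.875)² = 2.159375

2.159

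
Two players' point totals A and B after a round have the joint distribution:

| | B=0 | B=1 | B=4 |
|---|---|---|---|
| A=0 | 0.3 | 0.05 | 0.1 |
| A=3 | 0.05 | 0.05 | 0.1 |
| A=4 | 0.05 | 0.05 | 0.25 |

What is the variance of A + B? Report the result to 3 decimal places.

E[A] = 2,  E[B] = 1.95,  E[AB] = 5.55
V(A) = 7.4 − (2)² = 3.4;  V(B) = 7.35 − (1.95)² = 3.5475
Cov(A,B) = 5.55 − (2)(1.95) = 1.65
V(A + B) = (1)²·3.4 + (1)²·3.5475 + 2·(1)·(1)·1.65 = 10.2475

10.248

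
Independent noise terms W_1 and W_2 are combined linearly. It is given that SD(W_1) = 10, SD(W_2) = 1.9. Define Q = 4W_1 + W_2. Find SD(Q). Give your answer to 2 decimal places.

V(W_1) = 100, V(W_2) = 3.61
By independence, V(Q) = (4)²V(W_1) + (1)²V(W_2)
= (4)²·100 + (1)²·3.61 = 1603.61
SD(Q) = √1603.61 ≈ 40.05

40.05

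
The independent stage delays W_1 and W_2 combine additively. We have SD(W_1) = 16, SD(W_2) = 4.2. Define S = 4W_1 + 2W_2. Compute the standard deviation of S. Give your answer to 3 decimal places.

V(W_1) = 256, V(W_2) = 17.64
By independence, V(S) = (4)²V(W_1) + (2)²V(W_2)
= (4)²·256 + (2)²·17.64 = 4166.56
SD(S) = √4166.56 ≈ 64.549

64.549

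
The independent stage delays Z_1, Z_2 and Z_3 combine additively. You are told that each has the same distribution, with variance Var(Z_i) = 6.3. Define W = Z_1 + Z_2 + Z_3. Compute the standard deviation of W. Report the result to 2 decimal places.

4.35

By independence, Var(W) = (1)²Var(Z_1) + (1)²Var(Z_2) + (1)²Var(Z_3)
= (1)²·6.3 + (1)²·6.3 + (1)²·6.3 = 18.9
σ(W) = √18.9 ≈ 4.35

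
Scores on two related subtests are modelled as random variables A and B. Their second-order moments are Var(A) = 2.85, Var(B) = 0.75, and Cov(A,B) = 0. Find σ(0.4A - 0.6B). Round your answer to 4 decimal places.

0.8521

Var(0.4A - 0.6B) = (0.4)²·Var(A) + (-0.6)²·Var(B) + 2·(0.4)·(-0.6)·Cov(A,B)
= 0.16·2.85 + 0.36·0.75 + -0.48·0 = 0.726
σ(0.4A - 0.6B) = √0.726 ≈ 0.8521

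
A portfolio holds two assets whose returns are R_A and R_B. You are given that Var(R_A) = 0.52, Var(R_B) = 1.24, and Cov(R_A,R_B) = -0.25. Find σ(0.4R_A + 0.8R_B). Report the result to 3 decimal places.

0.847

Var(0.4R_A + 0.8R_B) = (0.4)²·Var(R_A) + (0.8)²·Var(R_B) + 2·(0.4)·(0.8)·Cov(R_A,R_B)
= 0.16·0.52 + 0.64·1.24 + 0.64·-0.25 = 0.7168
σ(0.4R_A + 0.8R_B) = √0.7168 ≈ 0.847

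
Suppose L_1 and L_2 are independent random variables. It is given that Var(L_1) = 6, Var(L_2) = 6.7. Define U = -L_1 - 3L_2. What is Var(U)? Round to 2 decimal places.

By independence, Var(U) = (-1)²Var(L_1) + (-3)²Var(L_2)
= (-1)²·6 + (-3)²·6.7 = 66.3

66.30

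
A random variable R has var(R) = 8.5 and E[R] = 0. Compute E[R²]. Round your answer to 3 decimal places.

8.500

E[R²] = var(R) + (E[R])² = 8.5 + (0)² = 8.5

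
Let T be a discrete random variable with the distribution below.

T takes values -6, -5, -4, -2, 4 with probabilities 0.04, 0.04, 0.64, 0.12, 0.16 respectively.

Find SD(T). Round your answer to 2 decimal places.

E[T] = (-6)(0.04) + (-5)(0.04) + (-4)(0.64) + (-2)(0.12) + (4)(0.16) = -2.6
E[T²] = (-6)²(0.04) + (-5)²(0.04) + (-4)²(0.64) + (-2)²(0.12) + (4)²(0.16) = 15.72
Var(T) = E[T²] − (E[T])² = 15.72 − (-2.6)² = 8.96
SD(T) = √8.96 ≈ 2.99

2.99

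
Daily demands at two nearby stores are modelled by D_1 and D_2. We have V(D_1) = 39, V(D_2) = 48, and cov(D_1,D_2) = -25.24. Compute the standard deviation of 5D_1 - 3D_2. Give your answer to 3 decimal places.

V(5D_1 - 3D_2) = (5)²·V(D_1) + (-3)²·V(D_2) + 2·(5)·(-3)·cov(D_1,D_2)
= 25·39 + 9·48 + -30·-25.24 = 2164.2
σ(5D_1 - 3D_2) = √2164.2 ≈ 46.521

46.521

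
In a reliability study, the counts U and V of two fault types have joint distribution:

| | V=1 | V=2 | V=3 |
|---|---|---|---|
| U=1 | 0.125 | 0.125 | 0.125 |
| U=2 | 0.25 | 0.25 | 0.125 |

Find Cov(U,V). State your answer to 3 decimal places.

E[U] = 1.625,  E[V] = 1.875
E[UV] = 3
Cov(U,V) = E[UV] − E[U]E[V] = 3 − (1.625)(1.875) = -0.046875

-0.047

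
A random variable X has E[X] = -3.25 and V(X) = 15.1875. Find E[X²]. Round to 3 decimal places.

25.750

E[X²] = V(X) + (E[X])² = 15.1875 + (-3.25)² = 25.75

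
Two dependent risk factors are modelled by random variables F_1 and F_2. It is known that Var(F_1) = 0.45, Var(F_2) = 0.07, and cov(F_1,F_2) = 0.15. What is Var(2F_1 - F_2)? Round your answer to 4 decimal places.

Var(2F_1 - F_2) = (2)²·Var(F_1) + (-1)²·Var(F_2) + 2·(2)·(-1)·cov(F_1,F_2)
= 4·0.45 + 1·0.07 + -4·0.15 = 1.27

1.2700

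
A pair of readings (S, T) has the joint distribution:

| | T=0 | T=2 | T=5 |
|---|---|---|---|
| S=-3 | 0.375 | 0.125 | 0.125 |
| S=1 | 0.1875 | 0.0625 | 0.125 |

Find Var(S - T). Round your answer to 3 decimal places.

6.984

E[S] = -1.5,  E[T] = 1.625,  E[ST] = -1.875
Var(S) = 6 − (-1.5)² = 3.75;  Var(T) = 7 − (1.625)² = 4.359375
Cov(S,T) = -1.875 − (-1.5)(1.625) = 0.5625
Var(S - T) = (1)²·3.75 + (-1)²·4.359375 + 2·(1)·(-1)·0.5625 = 6.984375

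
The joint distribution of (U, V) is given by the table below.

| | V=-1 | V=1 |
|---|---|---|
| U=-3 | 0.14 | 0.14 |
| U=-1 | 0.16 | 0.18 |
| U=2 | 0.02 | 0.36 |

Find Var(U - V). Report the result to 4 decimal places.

3.4516

E[U] = -0.42,  E[V] = 0.36,  E[UV] = 0.66
Var(U) = 4.38 − (-0.42)² = 4.2036;  Var(V) = 1 − (0.36)² = 0.8704
Cov(U,V) = 0.66 − (-0.42)(0.36) = 0.8112
Var(U - V) = (1)²·4.2036 + (-1)²·0.8704 + 2·(1)·(-1)·0.8112 = 3.4516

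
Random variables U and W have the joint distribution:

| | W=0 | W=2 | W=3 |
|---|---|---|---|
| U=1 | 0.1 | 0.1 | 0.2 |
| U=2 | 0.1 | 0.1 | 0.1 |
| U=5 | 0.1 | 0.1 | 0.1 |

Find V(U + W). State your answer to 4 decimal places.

E[U] = 2.5,  E[W] = 1.8,  E[UW] = 4.3
V(U) = 9.1 − (2.5)² = 2.85;  V(W) = 4.8 − (1.8)² = 1.56
cov(U,W) = 4.3 − (2.5)(1.8) = -0.2
V(U + W) = (1)²·2.85 + (1)²·1.56 + 2·(1)·(1)·-0.2 = 4.01

4.0100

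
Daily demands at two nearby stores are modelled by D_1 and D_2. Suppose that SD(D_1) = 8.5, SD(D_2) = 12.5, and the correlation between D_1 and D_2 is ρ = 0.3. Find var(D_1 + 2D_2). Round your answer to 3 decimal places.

var(D_1) = (8.5)² = 72.25;  var(D_2) = (12.5)² = 156.25
Cov(D_1,D_2) = ρ·SD(D_1)·SD(D_2) = 0.3·8.5·12.5 = 31.875
var(D_1 + 2D_2) = (1)²·var(D_1) + (2)²·var(D_2) + 2·(1)·(2)·Cov(D_1,D_2)
= 1·72.25 + 4·156.25 + 4·31.875 = 824.75

824.750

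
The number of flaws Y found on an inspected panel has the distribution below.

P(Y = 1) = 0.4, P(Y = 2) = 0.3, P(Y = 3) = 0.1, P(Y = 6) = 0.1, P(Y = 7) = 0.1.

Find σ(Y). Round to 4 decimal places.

E[Y] = (1)(0.4) + (2)(0.3) + (3)(0.1) + (6)(0.1) + (7)(0.1) = 2.6
E[Y²] = (1)²(0.4) + (2)²(0.3) + (3)²(0.1) + (6)²(0.1) + (7)²(0.1) = 11
Var(Y) = E[Y²] − (E[Y])² = 11 − (2.6)² = 4.24
σ(Y) = √4.24 ≈ 2.0591

2.0591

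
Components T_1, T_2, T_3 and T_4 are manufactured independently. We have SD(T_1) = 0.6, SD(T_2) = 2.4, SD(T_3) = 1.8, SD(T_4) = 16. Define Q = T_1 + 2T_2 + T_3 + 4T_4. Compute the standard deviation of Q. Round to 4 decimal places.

V(T_1) = 0.36, V(T_2) = 5.76, V(T_3) = 3.24, V(T_4) = 256
By independence, V(Q) = (1)²V(T_1) + (2)²V(T_2) + (1)²V(T_3) + (4)²V(T_4)
= (1)²·0.36 + (2)²·5.76 + (1)²·3.24 + (4)²·256 = 4122.64
SD(Q) = √4122.64 ≈ 64.2078

64.2078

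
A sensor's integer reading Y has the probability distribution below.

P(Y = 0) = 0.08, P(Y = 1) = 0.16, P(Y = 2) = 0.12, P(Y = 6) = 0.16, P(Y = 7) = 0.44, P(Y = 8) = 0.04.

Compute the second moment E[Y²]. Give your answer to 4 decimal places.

30.5200

E[Y²] = (0)²(0.08) + (1)²(0.16) + (2)²(0.12) + (6)²(0.16) + (7)²(0.44) + (8)²(0.04) = 30.52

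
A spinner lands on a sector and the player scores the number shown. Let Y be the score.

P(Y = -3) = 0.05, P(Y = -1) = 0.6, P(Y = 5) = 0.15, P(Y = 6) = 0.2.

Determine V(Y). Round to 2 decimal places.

E[Y] = (-3)(0.05) + (-1)(0.6) + (5)(0.15) + (6)(0.2) = 1.2
E[Y²] = (-3)²(0.05) + (-1)²(0.6) + (5)²(0.15) + (6)²(0.2) = 12
V(Y) = E[Y²] − (E[Y])² = 12 − (1.2)² = 10.56

10.56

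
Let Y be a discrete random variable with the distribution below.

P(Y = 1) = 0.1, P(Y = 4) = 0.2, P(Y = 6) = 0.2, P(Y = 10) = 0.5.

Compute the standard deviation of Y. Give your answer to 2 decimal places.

3.18

E[Y] = (1)(0.1) + (4)(0.2) + (6)(0.2) + (10)(0.5) = 7.1
E[Y²] = (1)²(0.1) + (4)²(0.2) + (6)²(0.2) + (10)²(0.5) = 60.5
Var(Y) = E[Y²] − (E[Y])² = 60.5 − (7.1)² = 10.09
σ(Y) = √10.09 ≈ 3.18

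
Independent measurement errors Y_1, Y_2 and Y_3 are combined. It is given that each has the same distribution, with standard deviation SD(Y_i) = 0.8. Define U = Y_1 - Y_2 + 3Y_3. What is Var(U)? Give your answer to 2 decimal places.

7.04

Var(Y_i) = (0.8)² = 0.64
By independence, Var(U) = (1)²Var(Y_1) + (-1)²Var(Y_2) + (3)²Var(Y_3)
= (1)²·0.64 + (-1)²·0.64 + (3)²·0.64 = 7.04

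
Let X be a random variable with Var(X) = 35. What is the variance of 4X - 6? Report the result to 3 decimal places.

Var(4X - 6) = (4)²·Var(X) = 16·35 = 560

560.000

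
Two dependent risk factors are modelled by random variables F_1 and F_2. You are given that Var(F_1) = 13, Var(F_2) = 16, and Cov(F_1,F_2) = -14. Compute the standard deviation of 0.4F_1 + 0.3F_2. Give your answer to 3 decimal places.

Var(0.4F_1 + 0.3F_2) = (0.4)²·Var(F_1) + (0.3)²·Var(F_2) + 2·(0.4)·(0.3)·Cov(F_1,F_2)
= 0.16·13 + 0.09·16 + 0.24·-14 = 0.16
SD(0.4F_1 + 0.3F_2) = √0.16 ≈ 0.400

0.400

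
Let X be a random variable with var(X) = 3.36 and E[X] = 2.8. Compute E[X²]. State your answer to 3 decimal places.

11.200

E[X²] = var(X) + (E[X])² = 3.36 + (2.8)² = 11.2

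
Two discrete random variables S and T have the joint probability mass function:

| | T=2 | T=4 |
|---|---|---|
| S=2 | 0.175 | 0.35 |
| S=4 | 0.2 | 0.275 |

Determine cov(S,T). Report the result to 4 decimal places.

-0.0875

E[S] = 2.95,  E[T] = 3.25
E[ST] = 9.5
cov(S,T) = E[ST] − E[S]E[T] = 9.5 − (2.95)(3.25) = -0.0875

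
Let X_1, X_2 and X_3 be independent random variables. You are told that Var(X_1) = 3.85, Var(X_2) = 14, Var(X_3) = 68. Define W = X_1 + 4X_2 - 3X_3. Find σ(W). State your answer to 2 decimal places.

28.98

By independence, Var(W) = (1)²Var(X_1) + (4)²Var(X_2) + (-3)²Var(X_3)
= (1)²·3.85 + (4)²·14 + (-3)²·68 = 839.85
σ(W) = √839.85 ≈ 28.98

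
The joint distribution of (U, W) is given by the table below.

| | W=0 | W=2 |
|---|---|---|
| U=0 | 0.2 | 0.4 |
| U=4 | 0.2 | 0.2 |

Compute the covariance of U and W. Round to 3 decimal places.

E[U] = 1.6,  E[W] = 1.2
E[UW] = 1.6
Cov(U,W) = E[UW] − E[U]E[W] = 1.6 − (1.6)(1.2) = -0.32

-0.320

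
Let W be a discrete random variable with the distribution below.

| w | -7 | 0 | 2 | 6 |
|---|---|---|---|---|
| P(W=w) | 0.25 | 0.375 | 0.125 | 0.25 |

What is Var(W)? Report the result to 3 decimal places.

E[W] = (-7)(0.25) + (0)(0.375) + (2)(0.125) + (6)(0.25) = 0
E[W²] = (-7)²(0.25) + (0)²(0.375) + (2)²(0.125) + (6)²(0.25) = 21.75
Var(W) = E[W²] − (E[W])² = 21.75 − (0)² = 21.75

21.750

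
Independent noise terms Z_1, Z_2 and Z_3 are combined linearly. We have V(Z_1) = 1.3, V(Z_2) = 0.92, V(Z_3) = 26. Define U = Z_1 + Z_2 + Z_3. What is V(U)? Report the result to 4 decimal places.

By independence, V(U) = (1)²V(Z_1) + (1)²V(Z_2) + (1)²V(Z_3)
= (1)²·1.3 + (1)²·0.92 + (1)²·26 = 28.22

28.2200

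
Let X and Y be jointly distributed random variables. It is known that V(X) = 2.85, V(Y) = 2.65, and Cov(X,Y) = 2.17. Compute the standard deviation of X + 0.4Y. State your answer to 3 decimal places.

2.238

V(X + 0.4Y) = (1)²·V(X) + (0.4)²·V(Y) + 2·(1)·(0.4)·Cov(X,Y)
= 1·2.85 + 0.16·2.65 + 0.8·2.17 = 5.01
σ(X + 0.4Y) = √5.01 ≈ 2.238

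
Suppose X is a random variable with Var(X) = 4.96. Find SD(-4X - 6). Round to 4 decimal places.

Var(-4X - 6) = (-4)²·4.96 = 79.36
SD(-4X - 6) = √79.36 ≈ 8.9084

8.9084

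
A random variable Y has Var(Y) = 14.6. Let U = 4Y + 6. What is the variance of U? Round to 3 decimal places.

Var(4Y + 6) = (4)²·Var(Y) = 16·14.6 = 233.6

233.600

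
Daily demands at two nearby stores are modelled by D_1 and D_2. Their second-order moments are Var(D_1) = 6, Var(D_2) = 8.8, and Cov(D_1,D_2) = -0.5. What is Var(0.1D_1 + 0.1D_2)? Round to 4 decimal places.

Var(0.1D_1 + 0.1D_2) = (0.1)²·Var(D_1) + (0.1)²·Var(D_2) + 2·(0.1)·(0.1)·Cov(D_1,D_2)
= 0.01·6 + 0.01·8.8 + 0.02·-0.5 = 0.138

0.1380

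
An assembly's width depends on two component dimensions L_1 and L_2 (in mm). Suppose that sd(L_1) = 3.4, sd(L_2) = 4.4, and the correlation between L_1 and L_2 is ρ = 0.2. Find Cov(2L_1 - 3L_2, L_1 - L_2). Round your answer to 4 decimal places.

V(L_1) = (3.4)² = 11.56;  V(L_2) = (4.4)² = 19.36
Cov(L_1,L_2) = ρ·sd(L_1)·sd(L_2) = 0.2·3.4·4.4 = 2.992
Cov(2L_1 - 3L_2, L_1 - L_2) = (2)(1)V(L_1) + (-3)(-1)V(L_2) + [(2)(-1) + (-3)(1)]Cov(L_1,L_2)
= 2·11.56 + 3·19.36 + -5·2.992 = 66.24

66.2400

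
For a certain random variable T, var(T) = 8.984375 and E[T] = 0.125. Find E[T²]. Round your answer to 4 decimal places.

E[T²] = var(T) + (E[T])² = 8.984375 + (0.125)² = 9

9.0000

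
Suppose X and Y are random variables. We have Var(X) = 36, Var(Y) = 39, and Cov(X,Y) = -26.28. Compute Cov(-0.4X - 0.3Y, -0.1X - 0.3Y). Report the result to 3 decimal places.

1.008

Cov(-0.4X - 0.3Y, -0.1X - 0.3Y) = (-0.4)(-0.1)Var(X) + (-0.3)(-0.3)Var(Y) + [(-0.4)(-0.3) + (-0.3)(-0.1)]Cov(X,Y)
= 0.04·36 + 0.09·39 + 0.15·-26.28 = 1.008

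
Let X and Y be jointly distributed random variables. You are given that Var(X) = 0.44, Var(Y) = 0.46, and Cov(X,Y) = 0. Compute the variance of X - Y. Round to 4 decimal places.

Var(X - Y) = (1)²·Var(X) + (-1)²·Var(Y) + 2·(1)·(-1)·Cov(X,Y)
= 1·0.44 + 1·0.46 + -2·0 = 0.9

0.9000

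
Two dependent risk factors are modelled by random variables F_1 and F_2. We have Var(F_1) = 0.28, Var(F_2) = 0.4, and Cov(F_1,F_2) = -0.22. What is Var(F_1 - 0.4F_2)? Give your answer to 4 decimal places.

0.5200

Var(F_1 - 0.4F_2) = (1)²·Var(F_1) + (-0.4)²·Var(F_2) + 2·(1)·(-0.4)·Cov(F_1,F_2)
= 1·0.28 + 0.16·0.4 + -0.8·-0.22 = 0.52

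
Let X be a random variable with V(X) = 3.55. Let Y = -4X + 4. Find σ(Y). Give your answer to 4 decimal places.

V(-4X + 4) = (-4)²·3.55 = 56.8
σ(Y) = √56.8 ≈ 7.5366

7.5366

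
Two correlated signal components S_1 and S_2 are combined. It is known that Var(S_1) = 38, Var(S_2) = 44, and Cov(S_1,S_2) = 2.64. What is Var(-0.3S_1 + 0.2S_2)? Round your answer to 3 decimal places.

4.863

Var(-0.3S_1 + 0.2S_2) = (-0.3)²·Var(S_1) + (0.2)²·Var(S_2) + 2·(-0.3)·(0.2)·Cov(S_1,S_2)
= 0.09·38 + 0.04·44 + -0.12·2.64 = 4.8632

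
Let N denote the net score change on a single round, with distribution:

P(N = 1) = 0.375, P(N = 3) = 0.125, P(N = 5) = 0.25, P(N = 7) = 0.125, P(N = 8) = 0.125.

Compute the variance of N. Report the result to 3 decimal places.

E[N] = (1)(0.375) + (3)(0.125) + (5)(0.25) + (7)(0.125) + (8)(0.125) = 3.875
E[N²] = (1)²(0.375) + (3)²(0.125) + (5)²(0.25) + (7)²(0.125) + (8)²(0.125) = 21.875
Var(N) = E[N²] − (E[N])² = 21.875 − (3.875)² = 6.859375

6.859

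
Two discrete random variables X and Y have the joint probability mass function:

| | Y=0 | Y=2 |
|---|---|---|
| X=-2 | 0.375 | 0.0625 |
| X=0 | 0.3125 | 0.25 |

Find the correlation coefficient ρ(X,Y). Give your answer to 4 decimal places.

0.3228

E[X] = -0.875,  E[Y] = 0.625
E[XY] = -0.25
Cov(X,Y) = E[XY] − E[X]E[Y] = -0.25 − (-0.875)(0.625) = 0.296875
var(X) = 0.984375,  var(Y) = 0.859375
ρ = 0.296875 / √(0.984375·0.859375) ≈ 0.3228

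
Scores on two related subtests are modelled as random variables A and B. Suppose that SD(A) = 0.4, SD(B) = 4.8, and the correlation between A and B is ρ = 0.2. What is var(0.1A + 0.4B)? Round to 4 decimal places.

var(A) = (0.4)² = 0.16;  var(B) = (4.8)² = 23.04
cov(A,B) = ρ·SD(A)·SD(B) = 0.2·0.4·4.8 = 0.384
var(0.1A + 0.4B) = (0.1)²·var(A) + (0.4)²·var(B) + 2·(0.1)·(0.4)·cov(A,B)
= 0.01·0.16 + 0.16·23.04 + 0.08·0.384 = 3.71872

3.7187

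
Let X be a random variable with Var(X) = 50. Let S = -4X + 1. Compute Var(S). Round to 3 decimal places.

800.000

Var(-4X + 1) = (-4)²·Var(X) = 16·50 = 800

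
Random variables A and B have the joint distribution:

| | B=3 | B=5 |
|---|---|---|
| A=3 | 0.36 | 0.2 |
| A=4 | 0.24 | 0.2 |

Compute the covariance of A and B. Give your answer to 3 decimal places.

0.048

E[A] = 3.44,  E[B] = 3.8
E[AB] = 13.12
Cov(A,B) = E[AB] − E[A]E[B] = 13.12 − (3.44)(3.8) = 0.048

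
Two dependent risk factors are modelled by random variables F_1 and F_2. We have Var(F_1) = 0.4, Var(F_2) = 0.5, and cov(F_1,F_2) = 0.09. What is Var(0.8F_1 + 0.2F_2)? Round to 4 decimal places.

0.3048

Var(0.8F_1 + 0.2F_2) = (0.8)²·Var(F_1) + (0.2)²·Var(F_2) + 2·(0.8)·(0.2)·cov(F_1,F_2)
= 0.64·0.4 + 0.04·0.5 + 0.32·0.09 = 0.3048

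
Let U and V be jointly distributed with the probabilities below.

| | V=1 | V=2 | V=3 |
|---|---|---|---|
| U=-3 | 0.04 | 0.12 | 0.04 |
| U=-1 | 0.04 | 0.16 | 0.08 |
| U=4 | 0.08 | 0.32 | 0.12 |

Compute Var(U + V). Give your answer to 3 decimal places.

E[U] = 1.2,  E[V] = 2.08,  E[UV] = 2.52
Var(U) = 10.4 − (1.2)² = 8.96;  Var(V) = 4.72 − (2.08)² = 0.3936
Cov(U,V) = 2.52 − (1.2)(2.08) = 0.024
Var(U + V) = (1)²·8.96 + (1)²·0.3936 + 2·(1)·(1)·0.024 = 9.4016

9.402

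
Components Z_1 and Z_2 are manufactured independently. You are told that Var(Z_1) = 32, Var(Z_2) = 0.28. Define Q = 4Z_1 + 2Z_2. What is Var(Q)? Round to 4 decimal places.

By independence, Var(Q) = (4)²Var(Z_1) + (2)²Var(Z_2)
= (4)²·32 + (2)²·0.28 = 513.12

513.1200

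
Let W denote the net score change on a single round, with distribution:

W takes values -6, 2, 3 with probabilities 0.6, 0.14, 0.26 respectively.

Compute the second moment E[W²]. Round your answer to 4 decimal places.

24.5000

E[W²] = (-6)²(0.6) + (2)²(0.14) + (3)²(0.26) = 24.5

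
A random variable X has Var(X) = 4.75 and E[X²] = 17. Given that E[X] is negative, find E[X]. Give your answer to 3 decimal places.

-3.500

(E[X])² = E[X²] − Var(X) = 17 − 4.75 = 12.25
E[X] = −√12.25 = -3.5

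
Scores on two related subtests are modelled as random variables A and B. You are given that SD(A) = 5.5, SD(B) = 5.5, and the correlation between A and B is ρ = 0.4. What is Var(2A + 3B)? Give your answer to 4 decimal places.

538.4500

Var(A) = (5.5)² = 30.25;  Var(B) = (5.5)² = 30.25
Cov(A,B) = ρ·SD(A)·SD(B) = 0.4·5.5·5.5 = 12.1
Var(2A + 3B) = (2)²·Var(A) + (3)²·Var(B) + 2·(2)·(3)·Cov(A,B)
= 4·30.25 + 9·30.25 + 12·12.1 = 538.45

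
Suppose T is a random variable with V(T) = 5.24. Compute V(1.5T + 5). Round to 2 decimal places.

11.79

V(1.5T + 5) = (1.5)²·V(T) = 2.25·5.24 = 11.79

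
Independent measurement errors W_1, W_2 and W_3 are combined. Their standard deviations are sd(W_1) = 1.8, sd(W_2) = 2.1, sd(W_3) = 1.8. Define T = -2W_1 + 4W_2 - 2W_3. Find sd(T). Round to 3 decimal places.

var(W_1) = 3.24, var(W_2) = 4.41, var(W_3) = 3.24
By independence, var(T) = (-2)²var(W_1) + (4)²var(W_2) + (-2)²var(W_3)
= (-2)²·3.24 + (4)²·4.41 + (-2)²·3.24 = 96.48
sd(T) = √96.48 ≈ 9.822

9.822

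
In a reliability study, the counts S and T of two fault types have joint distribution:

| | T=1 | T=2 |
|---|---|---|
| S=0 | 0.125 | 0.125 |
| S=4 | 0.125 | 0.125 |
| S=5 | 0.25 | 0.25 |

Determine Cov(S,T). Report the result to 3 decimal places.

0.000

E[S] = 3.5,  E[T] = 1.5
E[ST] = 5.25
Cov(S,T) = E[ST] − E[S]E[T] = 5.25 − (3.5)(1.5) = 0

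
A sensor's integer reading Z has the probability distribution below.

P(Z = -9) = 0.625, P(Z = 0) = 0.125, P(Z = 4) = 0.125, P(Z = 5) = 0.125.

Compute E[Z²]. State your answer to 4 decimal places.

55.7500

E[Z²] = (-9)²(0.625) + (0)²(0.125) + (4)²(0.125) + (5)²(0.125) = 55.75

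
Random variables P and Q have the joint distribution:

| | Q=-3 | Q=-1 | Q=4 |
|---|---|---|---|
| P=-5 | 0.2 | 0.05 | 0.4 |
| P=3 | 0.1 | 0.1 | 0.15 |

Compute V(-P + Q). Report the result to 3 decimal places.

E[P] = -2.2,  E[Q] = 1.15,  E[PQ] = -4.15
V(P) = 19.4 − (-2.2)² = 14.56;  V(Q) = 11.65 − (1.15)² = 10.3275
cov(P,Q) = -4.15 − (-2.2)(1.15) = -1.62
V(-P + Q) = (-1)²·14.56 + (1)²·10.3275 + 2·(-1)·(1)·-1.62 = 28.1275

28.128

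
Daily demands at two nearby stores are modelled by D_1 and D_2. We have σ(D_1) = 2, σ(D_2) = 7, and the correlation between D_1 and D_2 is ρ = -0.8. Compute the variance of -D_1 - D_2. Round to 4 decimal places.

30.6000

var(D_1) = (2)² = 4;  var(D_2) = (7)² = 49
Cov(D_1,D_2) = ρ·σ(D_1)·σ(D_2) = -0.8·2·7 = -11.2
var(-D_1 - D_2) = (-1)²·var(D_1) + (-1)²·var(D_2) + 2·(-1)·(-1)·Cov(D_1,D_2)
= 1·4 + 1·49 + 2·-11.2 = 30.6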